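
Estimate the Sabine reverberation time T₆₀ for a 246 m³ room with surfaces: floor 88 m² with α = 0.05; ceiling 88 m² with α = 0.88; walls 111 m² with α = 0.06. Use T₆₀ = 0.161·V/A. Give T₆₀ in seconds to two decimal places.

Total absorption A = 88·0.05 + 88·0.88 + 111·0.06 = 88.50 m² sabins.
T₆₀ = 0.161·V/A = 0.161·246/88.50 = 0.448 s.

0.45 s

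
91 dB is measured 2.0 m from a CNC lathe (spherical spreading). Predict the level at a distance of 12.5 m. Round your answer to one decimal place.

For a point source, L₂ = L₁ − 20·log₁₀(r₂/r₁).
L₂ = 91 − 20·log₁₀(12.5/2.0) = 91 − 15.918 = 75.08 dB.

75.1 dB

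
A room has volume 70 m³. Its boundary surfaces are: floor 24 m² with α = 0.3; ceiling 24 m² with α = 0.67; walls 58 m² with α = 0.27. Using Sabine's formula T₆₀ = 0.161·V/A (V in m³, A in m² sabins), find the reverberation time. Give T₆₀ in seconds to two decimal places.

0.29 s

A = Σ Sᵢαᵢ = 24·0.3 + 24·0.67 + 58·0.27 = 38.94 m².
T₆₀ = 0.161·V/A = 0.161·70/38.94 = 0.289 s.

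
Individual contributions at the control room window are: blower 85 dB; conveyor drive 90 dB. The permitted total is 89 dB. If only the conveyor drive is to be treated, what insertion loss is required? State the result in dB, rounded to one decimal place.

The untreated sources together contribute 10^(85/10) = 3.162e+08, i.e. 85.00 dB.
The limit corresponds to 10^(89/10) = 7.943e+08; subtracting the fixed part leaves 4.781e+08 for the conveyor drive, i.e. 86.80 dB.
So the conveyor drive must be reduced from 90 to 86.80 dB: IL = 3.20 dB.

3.2 dB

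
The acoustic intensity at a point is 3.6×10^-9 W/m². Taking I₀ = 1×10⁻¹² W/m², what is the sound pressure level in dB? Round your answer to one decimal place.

L = 10·log₁₀(I/I₀) = 10·log₁₀(3.6×10^-9/10⁻¹²) = 10·log₁₀(3.6×10^3).
L = 10·(0.5563 + 3) = 35.56 dB.

35.6 dB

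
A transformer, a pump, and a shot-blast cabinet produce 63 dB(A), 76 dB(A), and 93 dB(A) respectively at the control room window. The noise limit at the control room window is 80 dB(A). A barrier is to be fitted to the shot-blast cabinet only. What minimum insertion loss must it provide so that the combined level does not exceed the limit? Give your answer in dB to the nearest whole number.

15 dB

Everything except the shot-blast cabinet sums to 10^(63/10) + 10^(76/10) = 4.181e+07 in linear terms, 76.21 dB(A).
The limit corresponds to 10^(80/10) = 1.000e+08; subtracting the fixed part leaves 5.819e+07 for the shot-blast cabinet, i.e. 77.65 dB(A).
So the shot-blast cabinet must be reduced from 93 to 77.65 dB(A): IL = 15.35 dB.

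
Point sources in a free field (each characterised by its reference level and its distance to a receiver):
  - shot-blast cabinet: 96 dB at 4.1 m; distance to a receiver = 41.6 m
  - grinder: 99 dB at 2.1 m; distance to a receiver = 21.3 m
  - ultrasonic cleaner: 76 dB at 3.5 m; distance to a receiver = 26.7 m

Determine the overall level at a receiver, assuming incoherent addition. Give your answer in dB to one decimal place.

80.7 dB

Apply inverse-square spreading to bring every level to the receiver, then sum 10^(L/10).
shot-blast cabinet: 96 − 20·log₁₀(41.6/4.1) = 96 − 20.13 = 75.87 dB.
grinder: 99 − 20·log₁₀(21.3/2.1) = 99 − 20.12 = 78.88 dB.
ultrasonic cleaner: 76 − 20·log₁₀(26.7/3.5) = 76 − 17.65 = 58.35 dB.
Σ 10^(L/10) = 1.166e+08 → L_total = 10·log₁₀(1.166e+08) = 80.67 dB.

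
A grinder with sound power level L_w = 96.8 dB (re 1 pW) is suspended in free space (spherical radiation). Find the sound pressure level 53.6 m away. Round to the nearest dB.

51 dB

L_p = L_w − 10·log₁₀(4π·r²) with r = 53.6 m.
4π·r² = 3.61e+04 m², 10·log₁₀ of that is 45.575 dB.
L_p = 96.8 − 45.575 = 51.22 dB.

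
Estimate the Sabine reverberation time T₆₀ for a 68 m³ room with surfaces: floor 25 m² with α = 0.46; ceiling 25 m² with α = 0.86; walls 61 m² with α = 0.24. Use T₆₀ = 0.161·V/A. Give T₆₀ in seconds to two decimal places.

0.23 s

Total absorption A = 25·0.46 + 25·0.86 + 61·0.24 = 47.64 m² sabins.
T₆₀ = 0.161 × 68 / 47.64 = 0.230 s.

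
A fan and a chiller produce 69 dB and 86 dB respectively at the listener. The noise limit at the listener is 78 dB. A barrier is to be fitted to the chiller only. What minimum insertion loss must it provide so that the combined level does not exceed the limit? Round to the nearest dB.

9 dB

Fixed contribution from the other source: Σ 10^(L/10) = 10^(69/10) = 7.943e+06 (69.00 dB).
To meet 78 dB overall, the treated chiller may contribute at most 10^(78/10) − 7.943e+06 = 5.515e+07, i.e. 77.42 dB.
So the chiller must be reduced from 86 to 77.42 dB: IL = 8.58 dB.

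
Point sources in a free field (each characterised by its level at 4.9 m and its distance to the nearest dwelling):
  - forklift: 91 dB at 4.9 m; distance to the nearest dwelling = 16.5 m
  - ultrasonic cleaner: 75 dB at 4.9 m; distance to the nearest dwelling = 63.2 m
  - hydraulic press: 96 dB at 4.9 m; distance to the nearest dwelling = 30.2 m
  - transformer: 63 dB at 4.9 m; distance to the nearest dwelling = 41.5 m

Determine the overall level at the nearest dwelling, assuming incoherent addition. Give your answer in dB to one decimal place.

First find each source's level at the receiver (point-source: −20·log₁₀(r/r_ref)), then combine on an intensity basis.
forklift: 91 − 20·log₁₀(16.5/4.9) = 91 − 10.55 = 80.45 dB.
ultrasonic cleaner: 75 − 20·log₁₀(63.2/4.9) = 75 − 22.21 = 52.79 dB.
hydraulic press: 96 − 20·log₁₀(30.2/4.9) = 96 − 15.80 = 80.20 dB.
transformer: 63 − 20·log₁₀(41.5/4.9) = 63 − 18.56 = 44.44 dB.
Σ 10^(L/10) = 2.160e+08 → L_total = 10·log₁₀(2.160e+08) = 83.35 dB.

83.3 dB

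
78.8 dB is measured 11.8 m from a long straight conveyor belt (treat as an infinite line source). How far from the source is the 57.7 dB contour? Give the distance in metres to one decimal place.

The 21.1 dB drop corresponds to a distance ratio of 10^(21.1/10) for a line source.
r₂ = 11.8·10^((78.8−57.7)/10) = 11.8·10^(21.1/10) = 1520.13 m.

1520.1 m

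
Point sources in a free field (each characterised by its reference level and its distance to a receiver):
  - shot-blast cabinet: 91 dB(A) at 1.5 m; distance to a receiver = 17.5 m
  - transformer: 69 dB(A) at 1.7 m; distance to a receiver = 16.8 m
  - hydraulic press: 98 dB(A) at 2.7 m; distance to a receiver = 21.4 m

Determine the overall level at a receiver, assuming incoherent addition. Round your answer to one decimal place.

First find each source's level at the receiver (point-source: −20·log₁₀(r/r_ref)), then combine on an intensity basis.
shot-blast cabinet: 91 − 20·log₁₀(17.5/1.5) = 91 − 21.34 = 69.66 dB(A).
transformer: 69 − 20·log₁₀(16.8/1.7) = 69 − 19.90 = 49.10 dB(A).
hydraulic press: 98 − 20·log₁₀(21.4/2.7) = 98 − 17.98 = 80.02 dB(A).
Σ 10^(L/10) = 1.098e+08 → L_total = 10·log₁₀(1.098e+08) = 80.40 dB(A).

80.4 dB(A)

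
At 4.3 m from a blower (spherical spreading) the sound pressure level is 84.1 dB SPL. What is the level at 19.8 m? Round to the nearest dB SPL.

71 dB SPL

Point-source attenuation: ΔL = 20·log₁₀(r₂/r₁) = 20·log₁₀(19.8/4.3) = 13.264 dB.
L₂ = 84.1 − 20·log₁₀(19.8/4.3) = 84.1 − 13.264 = 70.84 dB SPL.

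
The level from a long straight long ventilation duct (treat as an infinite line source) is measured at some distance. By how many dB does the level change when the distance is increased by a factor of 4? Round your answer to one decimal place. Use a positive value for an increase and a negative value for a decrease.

-6.0 dB

Line-source spreading: ΔL = −10·log₁₀(r₂/r₁).
ΔL = −10·log₁₀(4) = -6.02 dB.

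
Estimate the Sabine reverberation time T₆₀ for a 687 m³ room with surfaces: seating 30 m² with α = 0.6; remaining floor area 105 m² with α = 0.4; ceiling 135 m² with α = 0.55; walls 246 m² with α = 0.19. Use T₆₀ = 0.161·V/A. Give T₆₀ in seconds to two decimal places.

0.61 s

Summing Sᵢαᵢ: 30·0.6 + 105·0.4 + 135·0.55 + 246·0.19 = 180.99 m².
T₆₀ = 0.161 × 687 / 180.99 = 0.611 s.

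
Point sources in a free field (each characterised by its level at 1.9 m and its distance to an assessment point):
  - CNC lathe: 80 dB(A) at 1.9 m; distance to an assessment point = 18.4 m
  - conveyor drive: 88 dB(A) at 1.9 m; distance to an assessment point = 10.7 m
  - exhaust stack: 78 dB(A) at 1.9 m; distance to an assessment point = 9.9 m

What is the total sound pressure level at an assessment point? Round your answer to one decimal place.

Apply inverse-square spreading to bring every level to the receiver, then sum 10^(L/10).
CNC lathe: 80 − 20·log₁₀(18.4/1.9) = 80 − 19.72 = 60.28 dB(A).
conveyor drive: 88 − 20·log₁₀(10.7/1.9) = 88 − 15.01 = 72.99 dB(A).
exhaust stack: 78 − 20·log₁₀(9.9/1.9) = 78 − 14.34 = 63.66 dB(A).
Σ 10^(L/10) = 2.329e+07 → L_total = 10·log₁₀(2.329e+07) = 73.67 dB(A).

73.7 dB(A)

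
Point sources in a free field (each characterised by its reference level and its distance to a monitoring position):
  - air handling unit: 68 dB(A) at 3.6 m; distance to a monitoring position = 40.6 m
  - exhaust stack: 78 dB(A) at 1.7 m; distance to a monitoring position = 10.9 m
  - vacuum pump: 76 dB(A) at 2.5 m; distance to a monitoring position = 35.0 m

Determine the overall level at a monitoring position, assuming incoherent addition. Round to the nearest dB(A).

First find each source's level at the receiver (point-source: −20·log₁₀(r/r_ref)), then combine on an intensity basis.
air handling unit: 68 − 20·log₁₀(40.6/3.6) = 68 − 21.04 = 46.96 dB(A).
exhaust stack: 78 − 20·log₁₀(10.9/1.7) = 78 − 16.14 = 61.86 dB(A).
vacuum pump: 76 − 20·log₁₀(35.0/2.5) = 76 − 22.92 = 53.08 dB(A).
Σ 10^(L/10) = 1.787e+06 → L_total = 10·log₁₀(1.787e+06) = 62.52 dB(A).

63 dB(A)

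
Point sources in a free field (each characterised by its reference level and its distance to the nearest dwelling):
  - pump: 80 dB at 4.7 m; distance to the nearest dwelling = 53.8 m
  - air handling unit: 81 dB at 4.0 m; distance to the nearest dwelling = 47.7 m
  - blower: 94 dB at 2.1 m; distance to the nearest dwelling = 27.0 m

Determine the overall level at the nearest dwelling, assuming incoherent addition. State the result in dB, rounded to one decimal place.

72.3 dB

Apply inverse-square spreading to bring every level to the receiver, then sum 10^(L/10).
pump: 80 − 20·log₁₀(53.8/4.7) = 80 − 21.17 = 58.83 dB.
air handling unit: 81 − 20·log₁₀(47.7/4.0) = 81 − 21.53 = 59.47 dB.
blower: 94 − 20·log₁₀(27.0/2.1) = 94 − 22.18 = 71.82 dB.
Σ 10^(L/10) = 1.684e+07 → L_total = 10·log₁₀(1.684e+07) = 72.26 dB.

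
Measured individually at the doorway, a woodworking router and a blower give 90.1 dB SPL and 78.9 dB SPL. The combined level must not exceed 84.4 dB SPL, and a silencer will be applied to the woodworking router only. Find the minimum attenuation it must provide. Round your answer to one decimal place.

7.1 dB

Everything except the woodworking router sums to 10^(78.9/10) = 7.762e+07 in linear terms, 78.90 dB SPL.
To meet 84.4 dB SPL overall, the treated woodworking router may contribute at most 10^(84.4/10) − 7.762e+07 = 1.978e+08, i.e. 82.96 dB SPL.
Required insertion loss = 90.1 − 82.96 = 7.14 dB.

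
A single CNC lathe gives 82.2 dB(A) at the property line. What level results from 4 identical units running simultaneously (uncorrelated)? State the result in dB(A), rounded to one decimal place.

With 4 equal, uncorrelated contributions the intensity is 4× that of one unit, giving a rise of 10·log₁₀ 4.
L_total = 82.2 + 10·log₁₀(4) = 82.2 + 6.021 = 88.22 dB(A).

88.2 dB(A)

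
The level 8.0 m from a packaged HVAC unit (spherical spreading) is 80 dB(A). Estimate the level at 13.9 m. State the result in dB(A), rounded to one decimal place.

75.2 dB(A)

For a point source, L₂ = L₁ − 20·log₁₀(r₂/r₁).
L₂ = 80 − 20·log₁₀(13.9/8.0) = 80 − 4.798 = 75.20 dB(A).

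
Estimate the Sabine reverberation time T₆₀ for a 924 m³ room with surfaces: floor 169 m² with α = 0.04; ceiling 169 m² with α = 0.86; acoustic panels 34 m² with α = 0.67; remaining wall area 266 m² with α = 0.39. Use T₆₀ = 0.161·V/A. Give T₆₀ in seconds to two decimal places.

Total absorption A = 169·0.04 + 169·0.86 + 34·0.67 + 266·0.39 = 278.62 m² sabins.
T₆₀ = 0.161·V/A = 0.161·924/278.62 = 0.534 s.

0.53 s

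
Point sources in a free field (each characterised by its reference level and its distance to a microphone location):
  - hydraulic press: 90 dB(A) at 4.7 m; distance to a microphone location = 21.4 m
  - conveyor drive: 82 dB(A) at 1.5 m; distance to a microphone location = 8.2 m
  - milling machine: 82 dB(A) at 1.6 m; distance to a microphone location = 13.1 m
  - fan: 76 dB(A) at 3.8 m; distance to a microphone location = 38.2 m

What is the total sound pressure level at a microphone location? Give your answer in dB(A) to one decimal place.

77.5 dB(A)

Propagate each source to the receiver with L = L_ref − 20·log₁₀(r/r_ref), then add intensities.
hydraulic press: 90 − 20·log₁₀(21.4/4.7) = 90 − 13.17 = 76.83 dB(A).
conveyor drive: 82 − 20·log₁₀(8.2/1.5) = 82 − 14.75 = 67.25 dB(A).
milling machine: 82 − 20·log₁₀(13.1/1.6) = 82 − 18.26 = 63.74 dB(A).
fan: 76 − 20·log₁₀(38.2/3.8) = 76 − 20.05 = 55.95 dB(A).
Σ 10^(L/10) = 5.630e+07 → L_total = 10·log₁₀(5.630e+07) = 77.50 dB(A).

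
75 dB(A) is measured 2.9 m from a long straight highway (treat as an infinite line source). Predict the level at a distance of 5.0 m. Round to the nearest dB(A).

Cylindrical spreading from a line source gives a 10·log₁₀(r₂/r₁) drop.
L₂ = 75 − 10·log₁₀(5.0/2.9) = 75 − 2.366 = 72.63 dB(A).

73 dB(A)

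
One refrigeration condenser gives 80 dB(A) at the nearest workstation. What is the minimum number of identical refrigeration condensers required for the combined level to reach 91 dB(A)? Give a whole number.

N identical sources give L₁ + 10·log₁₀ N, so require 10·log₁₀ N ≥ 91 − 80 = 11.0 dB.
N ≥ 10^(11.0/10) = 12.589, so N = 13.

13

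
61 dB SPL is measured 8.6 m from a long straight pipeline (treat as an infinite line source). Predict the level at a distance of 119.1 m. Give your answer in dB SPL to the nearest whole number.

50 dB SPL

Line-source attenuation: ΔL = 10·log₁₀(r₂/r₁) = 10·log₁₀(119.1/8.6) = 11.414 dB.
L₂ = 61 − 10·log₁₀(119.1/8.6) = 61 − 11.414 = 49.59 dB SPL.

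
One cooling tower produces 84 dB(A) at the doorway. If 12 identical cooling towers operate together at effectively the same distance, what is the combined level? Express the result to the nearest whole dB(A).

With 12 equal, uncorrelated contributions the intensity is 12× that of one unit, giving a rise of 10·log₁₀ 12.
L_total = 84 + 10·log₁₀(12) = 84 + 10.792 = 94.79 dB(A).

95 dB(A)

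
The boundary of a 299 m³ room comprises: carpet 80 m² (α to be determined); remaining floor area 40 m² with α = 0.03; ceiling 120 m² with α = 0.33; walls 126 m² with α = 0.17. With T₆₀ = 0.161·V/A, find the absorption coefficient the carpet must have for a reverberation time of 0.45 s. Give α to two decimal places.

From T₆₀ = 0.161·V/A, the target T₆₀ = 0.45 s needs A = 0.161·299/0.45 = 106.98 m².
Absorption from the other surfaces = 40·0.03 + 120·0.33 + 126·0.17 = 62.22 m², so the carpet must supply 44.76 m² over 80 m².
α = 44.76/80 = 0.559.

0.56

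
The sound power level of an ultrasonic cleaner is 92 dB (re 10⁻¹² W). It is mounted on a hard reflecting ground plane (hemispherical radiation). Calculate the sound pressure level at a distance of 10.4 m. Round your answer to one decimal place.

63.7 dB

The power spreads over a hemisphere of area 2π·r², so L_p = L_w − 10·log₁₀(2π·r²).
2π·r² = 679.6 m², 10·log₁₀ of that is 28.322 dB.
L_p = 92 − 28.322 = 63.68 dB.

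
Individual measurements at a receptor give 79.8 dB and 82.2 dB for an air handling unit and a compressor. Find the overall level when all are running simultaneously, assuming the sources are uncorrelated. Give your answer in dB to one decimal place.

84.2 dB

Incoherent sources combine by intensity addition: L_total = 10·log₁₀(Σ 10^(L_i/10)).
Σ 10^(L/10) = 10^(79.8/10) + 10^(82.2/10) = 2.615e+08.
L_total = 10·log₁₀(2.615e+08) = 84.17 dB.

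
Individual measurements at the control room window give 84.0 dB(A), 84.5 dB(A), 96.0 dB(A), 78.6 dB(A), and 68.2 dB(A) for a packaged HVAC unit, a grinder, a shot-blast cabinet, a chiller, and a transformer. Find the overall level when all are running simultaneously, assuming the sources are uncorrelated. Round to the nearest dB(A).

97 dB(A)

Incoherent sources combine by intensity addition: L_total = 10·log₁₀(Σ 10^(L_i/10)).
Σ 10^(L/10) = 10^(84.0/10) + 10^(84.5/10) + 10^(96.0/10) + 10^(78.6/10) + 10^(68.2/10) = 4.593e+09.
L_total = 10·log₁₀(4.593e+09) = 96.62 dB(A).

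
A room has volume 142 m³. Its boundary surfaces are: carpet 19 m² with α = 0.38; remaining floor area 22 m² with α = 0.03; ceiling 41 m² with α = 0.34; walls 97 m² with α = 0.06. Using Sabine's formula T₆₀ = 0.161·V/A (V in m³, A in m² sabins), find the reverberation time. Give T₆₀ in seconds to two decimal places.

A = Σ Sᵢαᵢ = 19·0.38 + 22·0.03 + 41·0.34 + 97·0.06 = 27.64 m².
T₆₀ = 0.161·V/A = 0.161·142/27.64 = 0.827 s.

0.83 s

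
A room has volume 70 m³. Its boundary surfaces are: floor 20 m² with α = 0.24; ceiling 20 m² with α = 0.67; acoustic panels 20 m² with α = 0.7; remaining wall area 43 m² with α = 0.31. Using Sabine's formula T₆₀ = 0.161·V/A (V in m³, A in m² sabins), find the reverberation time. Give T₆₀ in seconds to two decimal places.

Summing Sᵢαᵢ: 20·0.24 + 20·0.67 + 20·0.7 + 43·0.31 = 45.53 m².
T₆₀ = 0.161 × 70 / 45.53 = 0.248 s.

0.25 s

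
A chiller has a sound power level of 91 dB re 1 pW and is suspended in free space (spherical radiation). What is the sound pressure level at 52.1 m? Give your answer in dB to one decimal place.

L_p = L_w − 10·log₁₀(4π·r²) with r = 52.1 m.
4π·r² = 3.411e+04 m², 10·log₁₀ of that is 45.329 dB.
L_p = 91 − 45.329 = 45.67 dB.

45.7 dB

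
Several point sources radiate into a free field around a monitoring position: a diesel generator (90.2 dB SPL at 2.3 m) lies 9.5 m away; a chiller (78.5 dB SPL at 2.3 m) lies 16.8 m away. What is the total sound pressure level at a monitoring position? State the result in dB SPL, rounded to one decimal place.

Propagate each source to the receiver with L = L_ref − 20·log₁₀(r/r_ref), then add intensities.
diesel generator: 90.2 − 20·log₁₀(9.5/2.3) = 90.2 − 12.32 = 77.88 dB SPL.
chiller: 78.5 − 20·log₁₀(16.8/2.3) = 78.5 − 17.27 = 61.23 dB SPL.
Σ 10^(L/10) = 6.270e+07 → L_total = 10·log₁₀(6.270e+07) = 77.97 dB SPL.

78.0 dB SPL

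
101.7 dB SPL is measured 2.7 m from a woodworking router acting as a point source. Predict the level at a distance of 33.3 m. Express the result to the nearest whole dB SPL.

80 dB SPL

Point-source attenuation: ΔL = 20·log₁₀(r₂/r₁) = 20·log₁₀(33.3/2.7) = 21.822 dB.
L₂ = 101.7 − 20·log₁₀(33.3/2.7) = 101.7 − 21.822 = 79.88 dB SPL.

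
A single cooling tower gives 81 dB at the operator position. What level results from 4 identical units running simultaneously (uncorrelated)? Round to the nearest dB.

87 dB

L_total = L₁ + 10·log₁₀ N for N identical incoherent sources.
L_total = 81 + 10·log₁₀(4) = 81 + 6.021 = 87.02 dB.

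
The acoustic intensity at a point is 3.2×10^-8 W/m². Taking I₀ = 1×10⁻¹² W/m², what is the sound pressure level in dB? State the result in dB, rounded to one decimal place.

45.1 dB

L = 10·log₁₀(I/I₀) = 10·log₁₀(3.2×10^-8/10⁻¹²) = 10·log₁₀(3.2×10^4).
L = 10·(0.5051 + 4) = 45.05 dB.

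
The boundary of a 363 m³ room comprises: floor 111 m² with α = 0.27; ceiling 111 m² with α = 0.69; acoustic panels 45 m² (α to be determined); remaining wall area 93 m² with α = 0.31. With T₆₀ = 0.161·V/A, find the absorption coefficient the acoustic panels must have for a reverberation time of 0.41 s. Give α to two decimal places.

0.16

A = 0.161·V/T₆₀ = 0.161·363/0.41 = 142.54 m² sabins.
Absorption from the other surfaces = 111·0.27 + 111·0.69 + 93·0.31 = 135.39 m², so the acoustic panels must supply 7.15 m² over 45 m².
α = 7.15/45 = 0.159.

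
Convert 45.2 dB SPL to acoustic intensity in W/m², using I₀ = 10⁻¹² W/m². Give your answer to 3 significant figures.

I/I₀ = 10^(45.2/10) = 3.311e+04, so I = 3.311e+04 × 10⁻¹² W/m².

3.31e-08 W/m²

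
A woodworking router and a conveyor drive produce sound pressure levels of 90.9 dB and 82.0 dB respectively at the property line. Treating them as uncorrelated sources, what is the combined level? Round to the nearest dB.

91 dB

Incoherent sources combine by intensity addition: L_total = 10·log₁₀(Σ 10^(L_i/10)).
Σ 10^(L/10) = 10^(90.9/10) + 10^(82.0/10) = 1.389e+09.
L_total = 10·log₁₀(1.389e+09) = 91.43 dB.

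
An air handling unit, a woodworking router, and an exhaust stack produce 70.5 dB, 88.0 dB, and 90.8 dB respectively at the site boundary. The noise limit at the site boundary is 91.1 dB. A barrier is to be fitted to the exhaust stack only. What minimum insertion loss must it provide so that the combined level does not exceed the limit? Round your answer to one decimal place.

2.7 dB

The untreated sources together contribute 10^(70.5/10) + 10^(88.0/10) = 6.422e+08, i.e. 88.08 dB.
To meet 91.1 dB overall, the treated exhaust stack may contribute at most 10^(91.1/10) − 6.422e+08 = 6.461e+08, i.e. 88.10 dB.
So the exhaust stack must be reduced from 90.8 to 88.10 dB: IL = 2.70 dB.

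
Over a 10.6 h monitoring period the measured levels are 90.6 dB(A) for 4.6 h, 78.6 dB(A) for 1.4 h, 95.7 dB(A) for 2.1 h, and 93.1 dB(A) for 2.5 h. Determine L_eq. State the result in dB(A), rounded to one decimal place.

92.4 dB(A)

Weight each interval's intensity by its duration and average over T = 10.6 h:
Σ tᵢ·10^(Lᵢ/10) = 4.6·10^(90.6/10) + 1.4·10^(78.6/10) + 2.1·10^(95.7/10) + 2.5·10^(93.1/10) = 1.829e+10.
L_eq = 10·log₁₀(1.829e+10/10.6) = 92.37 dB(A).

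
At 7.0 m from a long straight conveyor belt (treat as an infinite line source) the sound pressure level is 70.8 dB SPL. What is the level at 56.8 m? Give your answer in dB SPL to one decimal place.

For a line source, L₂ = L₁ − 10·log₁₀(r₂/r₁).
L₂ = 70.8 − 10·log₁₀(56.8/7.0) = 70.8 − 9.093 = 61.71 dB SPL.

61.7 dB SPL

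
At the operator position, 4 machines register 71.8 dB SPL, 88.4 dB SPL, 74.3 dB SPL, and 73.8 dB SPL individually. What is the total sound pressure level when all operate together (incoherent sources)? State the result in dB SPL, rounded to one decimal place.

Incoherent sources combine by intensity addition: L_total = 10·log₁₀(Σ 10^(L_i/10)).
Σ 10^(L/10) = 10^(71.8/10) + 10^(88.4/10) + 10^(74.3/10) + 10^(73.8/10) = 7.579e+08.
L_total = 10·log₁₀(7.579e+08) = 88.80 dB SPL.

88.8 dB SPL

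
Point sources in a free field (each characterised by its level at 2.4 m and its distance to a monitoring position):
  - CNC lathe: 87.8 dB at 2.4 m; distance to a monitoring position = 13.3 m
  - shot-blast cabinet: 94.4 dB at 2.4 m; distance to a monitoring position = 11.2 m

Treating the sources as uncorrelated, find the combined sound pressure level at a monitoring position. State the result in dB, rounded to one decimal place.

First find each source's level at the receiver (point-source: −20·log₁₀(r/r_ref)), then combine on an intensity basis.
CNC lathe: 87.8 − 20·log₁₀(13.3/2.4) = 87.8 − 14.87 = 72.93 dB.
shot-blast cabinet: 94.4 − 20·log₁₀(11.2/2.4) = 94.4 − 13.38 = 81.02 dB.
Σ 10^(L/10) = 1.461e+08 → L_total = 10·log₁₀(1.461e+08) = 81.65 dB.

81.6 dB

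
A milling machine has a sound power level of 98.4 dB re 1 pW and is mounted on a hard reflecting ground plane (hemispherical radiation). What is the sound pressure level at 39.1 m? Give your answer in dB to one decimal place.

L_p = L_w − 10·log₁₀(2π·r²) with r = 39.1 m.
2π·r² = 9606 m², 10·log₁₀ of that is 39.825 dB.
L_p = 98.4 − 39.825 = 58.57 dB.

58.6 dB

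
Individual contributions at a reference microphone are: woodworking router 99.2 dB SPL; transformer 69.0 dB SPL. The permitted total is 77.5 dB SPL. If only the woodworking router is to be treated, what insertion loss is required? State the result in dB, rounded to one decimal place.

The untreated sources together contribute 10^(69.0/10) = 7.943e+06, i.e. 69.00 dB SPL.
To meet 77.5 dB SPL overall, the treated woodworking router may contribute at most 10^(77.5/10) − 7.943e+06 = 4.829e+07, i.e. 76.84 dB SPL.
Required insertion loss = 99.2 − 76.84 = 22.36 dB.

22.4 dB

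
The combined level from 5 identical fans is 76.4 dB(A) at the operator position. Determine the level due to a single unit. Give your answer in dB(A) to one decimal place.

69.4 dB(A)

5 equal contributions raise the level by 10·log₁₀ 5 = 6.990 dB, so each unit alone gives 76.4 − 6.990.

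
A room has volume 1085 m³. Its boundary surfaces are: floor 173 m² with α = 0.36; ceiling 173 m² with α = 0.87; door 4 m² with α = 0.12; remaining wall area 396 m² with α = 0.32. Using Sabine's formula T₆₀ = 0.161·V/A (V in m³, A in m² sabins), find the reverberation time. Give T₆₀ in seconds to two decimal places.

0.51 s

A = Σ Sᵢαᵢ = 173·0.36 + 173·0.87 + 4·0.12 + 396·0.32 = 339.99 m².
T₆₀ = 0.161 × 1085 / 339.99 = 0.514 s.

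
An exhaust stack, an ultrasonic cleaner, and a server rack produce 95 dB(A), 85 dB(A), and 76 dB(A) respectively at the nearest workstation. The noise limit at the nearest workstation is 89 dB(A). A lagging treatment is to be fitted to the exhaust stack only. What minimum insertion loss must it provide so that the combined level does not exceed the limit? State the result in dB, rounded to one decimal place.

The untreated sources together contribute 10^(85/10) + 10^(76/10) = 3.560e+08, i.e. 85.51 dB(A).
The limit corresponds to 10^(89/10) = 7.943e+08; subtracting the fixed part leaves 4.383e+08 for the exhaust stack, i.e. 86.42 dB(A).
So the exhaust stack must be reduced from 95 to 86.42 dB(A): IL = 8.58 dB.

8.6 dB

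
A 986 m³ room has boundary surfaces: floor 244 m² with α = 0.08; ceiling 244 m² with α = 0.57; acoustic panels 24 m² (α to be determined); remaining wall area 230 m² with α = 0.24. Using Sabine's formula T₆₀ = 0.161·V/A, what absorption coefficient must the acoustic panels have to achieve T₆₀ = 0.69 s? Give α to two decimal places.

Required total absorption A = 0.161·986/0.69 = 230.07 m².
Absorption from the other surfaces = 244·0.08 + 244·0.57 + 230·0.24 = 213.80 m², so the acoustic panels must supply 16.27 m² over 24 m².
α = 16.27/24 = 0.678.

0.68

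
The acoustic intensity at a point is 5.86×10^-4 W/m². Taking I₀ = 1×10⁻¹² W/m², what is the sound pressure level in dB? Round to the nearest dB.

I/I₀ = 5.86×10^-4/10⁻¹² = 5.86×10^8, and L = 10·log₁₀(I/I₀).
L = 10·(0.7679 + 8) = 87.68 dB.

88 dB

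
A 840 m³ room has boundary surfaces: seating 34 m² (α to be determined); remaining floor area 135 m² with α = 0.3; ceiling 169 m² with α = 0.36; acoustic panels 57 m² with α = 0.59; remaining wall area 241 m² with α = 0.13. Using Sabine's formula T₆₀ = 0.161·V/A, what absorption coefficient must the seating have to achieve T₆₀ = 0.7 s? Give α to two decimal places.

0.79

From T₆₀ = 0.161·V/A, the target T₆₀ = 0.7 s needs A = 0.161·840/0.7 = 193.20 m².
Absorption from the other surfaces = 135·0.3 + 169·0.36 + 57·0.59 + 241·0.13 = 166.30 m², so the seating must supply 26.90 m² over 34 m².
α = 26.90/34 = 0.791.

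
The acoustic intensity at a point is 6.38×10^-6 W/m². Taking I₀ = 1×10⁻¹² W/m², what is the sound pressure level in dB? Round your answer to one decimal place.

68.0 dB

Dividing by I₀ shifts the exponent by 12: I/I₀ = 6.38×10^6.
L = 10·(0.8048 + 6) = 68.05 dB.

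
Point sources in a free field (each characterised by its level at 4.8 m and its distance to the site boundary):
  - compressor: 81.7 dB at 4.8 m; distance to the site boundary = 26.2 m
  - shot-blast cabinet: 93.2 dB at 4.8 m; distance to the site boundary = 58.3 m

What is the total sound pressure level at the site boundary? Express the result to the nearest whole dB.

First find each source's level at the receiver (point-source: −20·log₁₀(r/r_ref)), then combine on an intensity basis.
compressor: 81.7 − 20·log₁₀(26.2/4.8) = 81.7 − 14.74 = 66.96 dB.
shot-blast cabinet: 93.2 − 20·log₁₀(58.3/4.8) = 93.2 − 21.69 = 71.51 dB.
Σ 10^(L/10) = 1.913e+07 → L_total = 10·log₁₀(1.913e+07) = 72.82 dB.

73 dB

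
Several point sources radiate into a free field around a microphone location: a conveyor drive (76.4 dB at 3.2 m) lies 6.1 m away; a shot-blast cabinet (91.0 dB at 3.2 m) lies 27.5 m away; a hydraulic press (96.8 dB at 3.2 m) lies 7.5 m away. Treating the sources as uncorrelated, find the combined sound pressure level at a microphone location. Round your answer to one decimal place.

Propagate each source to the receiver with L = L_ref − 20·log₁₀(r/r_ref), then add intensities.
conveyor drive: 76.4 − 20·log₁₀(6.1/3.2) = 76.4 − 5.60 = 70.80 dB.
shot-blast cabinet: 91.0 − 20·log₁₀(27.5/3.2) = 91.0 − 18.68 = 72.32 dB.
hydraulic press: 96.8 − 20·log₁₀(7.5/3.2) = 96.8 − 7.40 = 89.40 dB.
Σ 10^(L/10) = 9.004e+08 → L_total = 10·log₁₀(9.004e+08) = 89.54 dB.

89.5 dB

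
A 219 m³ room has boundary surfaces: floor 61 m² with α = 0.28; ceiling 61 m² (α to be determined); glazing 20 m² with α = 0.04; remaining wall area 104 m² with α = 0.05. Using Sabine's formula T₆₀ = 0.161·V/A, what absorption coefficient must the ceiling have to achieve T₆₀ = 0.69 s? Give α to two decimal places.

0.46

A = 0.161·V/T₆₀ = 0.161·219/0.69 = 51.10 m² sabins.
Absorption from the other surfaces = 61·0.28 + 20·0.04 + 104·0.05 = 23.08 m², so the ceiling must supply 28.02 m² over 61 m².
α = 28.02/61 = 0.459.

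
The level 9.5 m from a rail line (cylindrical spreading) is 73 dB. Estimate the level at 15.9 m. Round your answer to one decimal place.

Cylindrical spreading from a line source gives a 10·log₁₀(r₂/r₁) drop.
L₂ = 73 − 10·log₁₀(15.9/9.5) = 73 − 2.237 = 70.76 dB.

70.8 dB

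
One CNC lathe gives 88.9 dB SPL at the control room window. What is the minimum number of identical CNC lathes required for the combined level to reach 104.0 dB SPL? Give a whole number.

33

The shortfall is 104.0 − 88.9 = 15.1 dB, and N units add 10·log₁₀ N, so need 10·log₁₀ N ≥ 15.1.
N ≥ 10^(15.1/10) = 32.359, so N = 33.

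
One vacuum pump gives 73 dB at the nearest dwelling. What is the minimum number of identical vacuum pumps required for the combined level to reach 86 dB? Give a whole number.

The shortfall is 86 − 73 = 13.0 dB, and N units add 10·log₁₀ N, so need 10·log₁₀ N ≥ 13.0.
N ≥ 10^(13.0/10) = 19.953, so N = 20.

20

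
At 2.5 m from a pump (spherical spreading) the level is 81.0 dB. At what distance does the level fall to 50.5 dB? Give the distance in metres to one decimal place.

83.7 m

For a point source L₁ − L₂ = 20·log₁₀(r₂/r₁), so r₂ = r₁·10^((L₁−L₂)/20).
r₂ = 2.5·10^((81.0−50.5)/20) = 2.5·10^(30.5/20) = 83.74 m.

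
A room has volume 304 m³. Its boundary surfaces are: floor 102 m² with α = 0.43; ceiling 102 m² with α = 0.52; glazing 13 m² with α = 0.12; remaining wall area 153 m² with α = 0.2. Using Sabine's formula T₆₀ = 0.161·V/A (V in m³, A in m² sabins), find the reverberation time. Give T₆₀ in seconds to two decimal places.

Summing Sᵢαᵢ: 102·0.43 + 102·0.52 + 13·0.12 + 153·0.2 = 129.06 m².
T₆₀ = 0.161·V/A = 0.161·304/129.06 = 0.379 s.

0.38 s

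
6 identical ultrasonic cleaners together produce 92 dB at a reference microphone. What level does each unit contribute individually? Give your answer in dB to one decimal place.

Dividing the total intensity by 6 lowers the level by 10·log₁₀ 6 = 7.782 dB: L₁ = 92 − 7.782.

84.2 dB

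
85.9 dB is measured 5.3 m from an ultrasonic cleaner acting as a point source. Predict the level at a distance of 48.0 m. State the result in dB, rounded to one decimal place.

Point-source attenuation: ΔL = 20·log₁₀(r₂/r₁) = 20·log₁₀(48.0/5.3) = 19.139 dB.
L₂ = 85.9 − 20·log₁₀(48.0/5.3) = 85.9 − 19.139 = 66.76 dB.

66.8 dB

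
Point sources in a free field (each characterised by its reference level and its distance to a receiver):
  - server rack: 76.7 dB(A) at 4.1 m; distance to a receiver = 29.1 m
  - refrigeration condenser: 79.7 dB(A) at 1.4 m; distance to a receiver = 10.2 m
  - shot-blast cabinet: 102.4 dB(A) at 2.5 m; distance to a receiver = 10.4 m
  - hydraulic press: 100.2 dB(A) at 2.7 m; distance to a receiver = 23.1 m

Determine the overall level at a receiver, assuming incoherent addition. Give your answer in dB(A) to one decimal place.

First find each source's level at the receiver (point-source: −20·log₁₀(r/r_ref)), then combine on an intensity basis.
server rack: 76.7 − 20·log₁₀(29.1/4.1) = 76.7 − 17.02 = 59.68 dB(A).
refrigeration condenser: 79.7 − 20·log₁₀(10.2/1.4) = 79.7 − 17.25 = 62.45 dB(A).
shot-blast cabinet: 102.4 − 20·log₁₀(10.4/2.5) = 102.4 − 12.38 = 90.02 dB(A).
hydraulic press: 100.2 − 20·log₁₀(23.1/2.7) = 100.2 − 18.64 = 81.56 dB(A).
Σ 10^(L/10) = 1.150e+09 → L_total = 10·log₁₀(1.150e+09) = 90.61 dB(A).

90.6 dB(A)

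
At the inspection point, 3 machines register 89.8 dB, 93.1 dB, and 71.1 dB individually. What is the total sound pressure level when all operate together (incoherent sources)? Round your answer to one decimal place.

For uncorrelated sources the intensities add, so convert each level to linear form, sum, and take 10·log₁₀ of the total.
Σ 10^(L/10) = 10^(89.8/10) + 10^(93.1/10) + 10^(71.1/10) = 3.010e+09.
L_total = 10·log₁₀(3.010e+09) = 94.79 dB.

94.8 dB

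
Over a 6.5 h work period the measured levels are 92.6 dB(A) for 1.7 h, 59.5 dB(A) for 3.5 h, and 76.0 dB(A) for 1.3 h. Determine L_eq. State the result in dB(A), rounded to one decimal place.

L_eq = 10·log₁₀[(1/T)·Σ tᵢ·10^(Lᵢ/10)] with T = 6.5 h.
Σ tᵢ·10^(Lᵢ/10) = 1.7·10^(92.6/10) + 3.5·10^(59.5/10) + 1.3·10^(76.0/10) = 3.148e+09.
L_eq = 10·log₁₀(3.148e+09/6.5) = 86.85 dB(A).

86.9 dB(A)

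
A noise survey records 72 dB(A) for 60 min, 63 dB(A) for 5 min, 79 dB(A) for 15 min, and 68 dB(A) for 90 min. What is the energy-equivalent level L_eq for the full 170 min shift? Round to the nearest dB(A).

72 dB(A)

L_eq = 10·log₁₀[(1/T)·Σ tᵢ·10^(Lᵢ/10)] with T = 170 min.
Σ tᵢ·10^(Lᵢ/10) = 60·10^(72/10) + 5·10^(63/10) + 15·10^(79/10) + 90·10^(68/10) = 2.720e+09.
L_eq = 10·log₁₀(2.720e+09/170) = 72.04 dB(A).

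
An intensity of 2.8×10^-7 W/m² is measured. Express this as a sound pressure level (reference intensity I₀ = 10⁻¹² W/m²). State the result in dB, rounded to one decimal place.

54.5 dB

Dividing by I₀ shifts the exponent by 12: I/I₀ = 2.8×10^5.
L = 10·(0.4472 + 5) = 54.47 dB.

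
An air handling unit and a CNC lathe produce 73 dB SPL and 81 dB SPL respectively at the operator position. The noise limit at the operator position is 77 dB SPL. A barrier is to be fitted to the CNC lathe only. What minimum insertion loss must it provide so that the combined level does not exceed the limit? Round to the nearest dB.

6 dB

Fixed contribution from the other source: Σ 10^(L/10) = 10^(73/10) = 1.995e+07 (73.00 dB SPL).
The limit corresponds to 10^(77/10) = 5.012e+07; subtracting the fixed part leaves 3.017e+07 for the CNC lathe, i.e. 74.80 dB SPL.
So the CNC lathe must be reduced from 81 to 74.80 dB SPL: IL = 6.20 dB.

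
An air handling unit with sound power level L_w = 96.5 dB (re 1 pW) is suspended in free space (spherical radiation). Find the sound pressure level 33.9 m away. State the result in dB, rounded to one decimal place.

54.9 dB

L_p = L_w − 10·log₁₀(4π·r²) with r = 33.9 m.
4π·r² = 1.444e+04 m², 10·log₁₀ of that is 41.596 dB.
L_p = 96.5 − 41.596 = 54.90 dB.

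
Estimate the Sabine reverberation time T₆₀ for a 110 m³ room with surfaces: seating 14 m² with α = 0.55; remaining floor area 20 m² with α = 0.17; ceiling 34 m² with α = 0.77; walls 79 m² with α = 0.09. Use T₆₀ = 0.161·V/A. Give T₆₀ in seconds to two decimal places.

Summing Sᵢαᵢ: 14·0.55 + 20·0.17 + 34·0.77 + 79·0.09 = 44.39 m².
T₆₀ = 0.161·V/A = 0.161·110/44.39 = 0.399 s.

0.40 s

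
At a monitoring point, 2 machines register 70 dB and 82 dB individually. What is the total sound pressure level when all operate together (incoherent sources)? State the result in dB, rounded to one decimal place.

82.3 dB

For uncorrelated sources the intensities add, so convert each level to linear form, sum, and take 10·log₁₀ of the total.
Σ 10^(L/10) = 10^(70/10) + 10^(82/10) = 1.685e+08.
L_total = 10·log₁₀(1.685e+08) = 82.27 dB.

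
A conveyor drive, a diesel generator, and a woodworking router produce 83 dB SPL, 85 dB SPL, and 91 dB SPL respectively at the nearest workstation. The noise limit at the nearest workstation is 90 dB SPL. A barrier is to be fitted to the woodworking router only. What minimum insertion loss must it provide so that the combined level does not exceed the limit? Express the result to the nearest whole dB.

4 dB

Everything except the woodworking router sums to 10^(83/10) + 10^(85/10) = 5.158e+08 in linear terms, 87.12 dB SPL.
The limit corresponds to 10^(90/10) = 1.000e+09; subtracting the fixed part leaves 4.842e+08 for the woodworking router, i.e. 86.85 dB SPL.
So the woodworking router must be reduced from 91 to 86.85 dB SPL: IL = 4.15 dB.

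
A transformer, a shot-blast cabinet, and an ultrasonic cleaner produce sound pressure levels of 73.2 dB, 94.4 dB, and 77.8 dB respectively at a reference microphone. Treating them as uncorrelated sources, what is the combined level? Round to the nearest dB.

Incoherent sources combine by intensity addition: L_total = 10·log₁₀(Σ 10^(L_i/10)).
Σ 10^(L/10) = 10^(73.2/10) + 10^(94.4/10) + 10^(77.8/10) = 2.835e+09.
L_total = 10·log₁₀(2.835e+09) = 94.53 dB.

95 dB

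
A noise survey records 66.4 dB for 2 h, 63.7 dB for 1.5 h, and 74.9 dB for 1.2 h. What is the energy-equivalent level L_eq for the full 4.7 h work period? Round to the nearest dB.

70 dB

Weight each interval's intensity by its duration and average over T = 4.7 h:
Σ tᵢ·10^(Lᵢ/10) = 2·10^(66.4/10) + 1.5·10^(63.7/10) + 1.2·10^(74.9/10) = 4.933e+07.
L_eq = 10·log₁₀(4.933e+07/4.7) = 70.21 dB.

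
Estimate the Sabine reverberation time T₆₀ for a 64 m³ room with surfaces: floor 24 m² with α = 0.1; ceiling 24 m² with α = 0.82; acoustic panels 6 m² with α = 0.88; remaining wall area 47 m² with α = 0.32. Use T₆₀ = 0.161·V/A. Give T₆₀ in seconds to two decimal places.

Summing Sᵢαᵢ: 24·0.1 + 24·0.82 + 6·0.88 + 47·0.32 = 42.40 m².
T₆₀ = 0.161 × 64 / 42.40 = 0.243 s.

0.24 s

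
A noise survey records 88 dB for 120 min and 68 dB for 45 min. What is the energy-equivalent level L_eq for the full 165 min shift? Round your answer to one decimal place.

The energy average is taken in the linear domain: L_eq = 10·log₁₀[(Σ tᵢ·10^(Lᵢ/10))/T], T = 165 min.
Σ tᵢ·10^(Lᵢ/10) = 120·10^(88/10) + 45·10^(68/10) = 7.600e+10.
L_eq = 10·log₁₀(7.600e+10/165) = 86.63 dB.

86.6 dB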